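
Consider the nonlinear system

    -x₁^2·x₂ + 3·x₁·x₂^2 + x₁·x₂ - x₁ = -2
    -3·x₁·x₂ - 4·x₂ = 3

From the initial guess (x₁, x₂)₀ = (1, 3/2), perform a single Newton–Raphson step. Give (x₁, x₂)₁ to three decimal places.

(-5.256, 3.593)

At (1, 3/2): F = (7.750, -13.500).
Jacobian J = [[-2·x₁·x₂ + 3·x₂^2 + x₂ - 1, -x₁^2 + 6·x₁·x₂ + x₁], [-3·x₂, -3·x₁ - 4]].
At the point, J = [[4.250, 9.000], [-4.500, -7.000]] (det J = 10.750).
Solving J·Δ = −F gives Δ = (-6.256, 2.093).
Then the next iterate is (x₁, x₂)₁ = (-5.256, 3.593).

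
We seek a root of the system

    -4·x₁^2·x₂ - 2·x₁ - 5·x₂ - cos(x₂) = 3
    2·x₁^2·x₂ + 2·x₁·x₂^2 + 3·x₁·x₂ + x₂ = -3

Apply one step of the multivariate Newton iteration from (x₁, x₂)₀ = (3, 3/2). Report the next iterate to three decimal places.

At (3, 3/2): F = (-70.57074, 58.500).
Jacobian J = [[-8·x₁·x₂ - 2, -4·x₁^2 + sin(x₂) - 5], [4·x₁·x₂ + 2·x₂^2 + 3·x₂, 2·x₁^2 + 4·x₁·x₂ + 3·x₁ + 1]].
At the point, J = [[-38.000, -40.00251], [27.000, 46.000]] (det J = -667.93236).
Solving J·Δ = −F gives Δ = (-1.357, -0.475).
Then the next iterate is (x₁, x₂)₁ = (1.643, 1.025).

(1.643, 1.025)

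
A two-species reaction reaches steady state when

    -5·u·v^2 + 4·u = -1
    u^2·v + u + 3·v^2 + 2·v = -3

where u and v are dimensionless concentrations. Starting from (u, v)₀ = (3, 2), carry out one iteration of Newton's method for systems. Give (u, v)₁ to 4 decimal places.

(-0.2015, 2.0704)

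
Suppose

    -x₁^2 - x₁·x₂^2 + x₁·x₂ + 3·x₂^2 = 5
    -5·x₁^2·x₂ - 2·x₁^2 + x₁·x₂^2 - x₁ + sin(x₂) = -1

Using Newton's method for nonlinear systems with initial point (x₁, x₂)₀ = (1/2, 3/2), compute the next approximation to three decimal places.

At (1/2, 3/2): F = (1.125, 0.24749).
Jacobian J = [[-2·x₁ - x₂^2 + x₂, -2·x₁·x₂ + x₁ + 6·x₂], [-10·x₁·x₂ - 4·x₁ + x₂^2 - 1, -5·x₁^2 + 2·x₁·x₂ + cos(x₂)]].
At the point, J = [[-1.750, 8.000], [-8.250, 0.32074]] (det J = 65.43871).
Solving J·Δ = −F gives Δ = (0.025, -0.135).
Then the next iterate is (x₁, x₂)₁ = (0.525, 1.365).

(0.525, 1.365)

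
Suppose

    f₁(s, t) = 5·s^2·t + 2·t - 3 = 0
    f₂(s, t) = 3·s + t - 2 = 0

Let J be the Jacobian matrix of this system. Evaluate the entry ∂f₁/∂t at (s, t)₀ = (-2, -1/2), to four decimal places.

22.0000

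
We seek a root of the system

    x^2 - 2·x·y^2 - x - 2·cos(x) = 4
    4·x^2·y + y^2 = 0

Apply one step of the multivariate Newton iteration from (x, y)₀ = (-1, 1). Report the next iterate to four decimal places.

(-4.2705, -4.1940)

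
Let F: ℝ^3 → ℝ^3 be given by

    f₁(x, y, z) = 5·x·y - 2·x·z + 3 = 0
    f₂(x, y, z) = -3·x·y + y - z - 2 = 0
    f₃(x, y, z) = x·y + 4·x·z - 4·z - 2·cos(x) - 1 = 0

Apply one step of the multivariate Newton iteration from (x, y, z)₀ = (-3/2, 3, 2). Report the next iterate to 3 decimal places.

At (-3/2, 3, 2): F = (-13.500, 12.500, -25.64147).
Jacobian J = [[5·y - 2·z, 5·x, -2·x], [-3·y, -3·x + 1, -1], [y + 4·z + 2·sin(x), x, 4·x - 4]].
At the point, J = [[11.000, -7.500, 3.000], [-9.000, 5.500, -1.000], [9.00501, -1.500, -10.000]] (det J = 12.95491).
Solving J·Δ = −F gives Δ = (0.018, -2.636, -2.153).
Then the next iterate is (x, y, z)₁ = (-1.482, 0.364, -0.153).

(-1.482, 0.364, -0.153)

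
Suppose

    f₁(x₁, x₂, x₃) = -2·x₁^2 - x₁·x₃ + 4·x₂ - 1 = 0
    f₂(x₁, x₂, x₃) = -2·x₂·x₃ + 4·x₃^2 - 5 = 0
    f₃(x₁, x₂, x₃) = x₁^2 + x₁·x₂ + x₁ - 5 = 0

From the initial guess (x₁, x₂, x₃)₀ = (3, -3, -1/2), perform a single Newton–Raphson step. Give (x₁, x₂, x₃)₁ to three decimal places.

At (3, -3, -1/2): F = (-29.500, -7.000, -2.000).
Jacobian J = [[-4·x₁ - x₃, 4, -x₁], [0, -2·x₃, -2·x₂ + 8·x₃], [2·x₁ + x₂ + 1, x₁, 0]].
At the point, J = [[-11.500, 4.000, -3.000], [0.000, 1.000, 2.000], [4.000, 3.000, 0.000]] (det J = 113.000).
Solving J·Δ = −F gives Δ = (-1.929, 3.239, 1.881).
Then the next iterate is (x₁, x₂, x₃)₁ = (1.071, 0.239, 1.381).

(1.071, 0.239, 1.381)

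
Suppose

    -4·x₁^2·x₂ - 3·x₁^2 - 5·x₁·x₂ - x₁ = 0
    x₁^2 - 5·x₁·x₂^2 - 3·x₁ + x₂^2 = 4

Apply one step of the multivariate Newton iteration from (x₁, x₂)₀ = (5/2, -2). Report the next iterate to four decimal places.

(1.8806, -1.1282)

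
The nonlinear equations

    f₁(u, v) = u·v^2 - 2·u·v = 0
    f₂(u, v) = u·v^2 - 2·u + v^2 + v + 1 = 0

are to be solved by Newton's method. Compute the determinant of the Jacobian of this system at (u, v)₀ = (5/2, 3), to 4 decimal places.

-4.0000

J = [[v^2 - 2·v, 2·u·v - 2·u], [v^2 - 2, 2·u·v + 2·v + 1]].
At the point, J = [[3.0000, 10.0000], [7.0000, 22.0000]].
det J = -4.0000.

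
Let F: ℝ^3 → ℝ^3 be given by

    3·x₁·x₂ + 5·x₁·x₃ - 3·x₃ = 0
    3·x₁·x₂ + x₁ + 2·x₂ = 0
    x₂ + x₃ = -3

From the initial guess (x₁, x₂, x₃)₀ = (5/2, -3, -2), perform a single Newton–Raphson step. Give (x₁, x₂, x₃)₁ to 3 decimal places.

At (5/2, -3, -2): F = (-41.500, -26.000, -2.000).
Jacobian J = [[3·x₂ + 5·x₃, 3·x₁, 5·x₁ - 3], [3·x₂ + 1, 3·x₁ + 2, 0], [0, 1, 1]].
At the point, J = [[-19.000, 7.500, 9.500], [-8.000, 9.500, 0.000], [0.000, 1.000, 1.000]] (det J = -196.500).
Solving J·Δ = −F gives Δ = (-1.352, 1.598, 0.402).
Then the next iterate is (x₁, x₂, x₃)₁ = (1.148, -1.402, -1.598).

(1.148, -1.402, -1.598)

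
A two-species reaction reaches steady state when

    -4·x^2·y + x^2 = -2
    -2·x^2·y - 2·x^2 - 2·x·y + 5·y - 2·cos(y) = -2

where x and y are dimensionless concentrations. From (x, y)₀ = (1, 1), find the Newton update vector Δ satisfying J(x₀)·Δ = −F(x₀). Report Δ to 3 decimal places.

At (1, 1): F = (-1.000, -0.08060).
Jacobian J = [[-8·x·y + 2·x, -4·x^2], [-4·x·y - 4·x - 2·y, -2·x^2 - 2·x + 2·sin(y) + 5]].
At the point, J = [[-6.000, -4.000], [-10.000, 2.68294]] (det J = -56.09765).
Solving J·Δ = −F gives Δ = (-0.054, -0.170).

(-0.054, -0.170)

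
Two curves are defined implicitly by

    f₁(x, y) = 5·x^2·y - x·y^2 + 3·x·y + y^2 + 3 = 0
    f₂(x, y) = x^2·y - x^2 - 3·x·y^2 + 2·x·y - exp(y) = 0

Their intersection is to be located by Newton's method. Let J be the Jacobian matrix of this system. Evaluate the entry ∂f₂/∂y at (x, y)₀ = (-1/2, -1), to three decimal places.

-4.118

∂f₂/∂y = x^2 - 6·x·y + 2·x - exp(y).
At (-1/2, -1) this is -4.118.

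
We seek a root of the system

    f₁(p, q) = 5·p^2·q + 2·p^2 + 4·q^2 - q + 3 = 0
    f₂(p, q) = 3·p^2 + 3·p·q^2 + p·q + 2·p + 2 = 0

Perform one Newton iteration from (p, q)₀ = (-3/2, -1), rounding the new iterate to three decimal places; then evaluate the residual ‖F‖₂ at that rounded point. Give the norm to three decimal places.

0.882

At (-3/2, -1): F = (1.250, 2.750).
Jacobian J = [[10·p·q + 4·p, 5·p^2 + 8·q - 1], [6·p + 3·q^2 + q + 2, 6·p·q + p]].
At the point, J = [[9.000, 2.250], [-5.000, 7.500]] (det J = 78.750).
Solving J·Δ = −F gives Δ = (-0.040, -0.394).
Then the next iterate is (p, q)₁ = (-1.540, -1.394).
Re-evaluating at (-1.540, -1.394): F = (0.38009, -0.79619), so ‖F‖₂ = 0.882.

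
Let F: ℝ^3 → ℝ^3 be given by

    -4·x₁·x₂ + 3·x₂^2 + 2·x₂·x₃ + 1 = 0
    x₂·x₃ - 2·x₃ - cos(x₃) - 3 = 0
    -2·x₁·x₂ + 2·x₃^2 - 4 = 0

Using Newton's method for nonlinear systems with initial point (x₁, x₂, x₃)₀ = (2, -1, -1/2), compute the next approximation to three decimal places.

(3.775, 0.459, -1.393)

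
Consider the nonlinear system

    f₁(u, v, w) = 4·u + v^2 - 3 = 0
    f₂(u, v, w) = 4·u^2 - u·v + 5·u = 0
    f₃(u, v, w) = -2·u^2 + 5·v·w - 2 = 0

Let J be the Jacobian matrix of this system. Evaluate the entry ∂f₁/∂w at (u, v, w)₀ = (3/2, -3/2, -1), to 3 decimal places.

0.000

∂f₁/∂w = 0.
At (3/2, -3/2, -1) this is 0.000.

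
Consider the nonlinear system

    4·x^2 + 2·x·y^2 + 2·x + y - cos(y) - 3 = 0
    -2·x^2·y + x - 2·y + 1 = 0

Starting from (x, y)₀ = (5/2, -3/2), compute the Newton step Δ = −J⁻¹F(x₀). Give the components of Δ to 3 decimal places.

(-1.061, 0.570)

At (5/2, -3/2): F = (36.67926, 25.250).
Jacobian J = [[8·x + 2·y^2 + 2, 4·x·y + sin(y) + 1], [-4·x·y + 1, -2·x^2 - 2]].
At the point, J = [[26.500, -14.99749], [16.000, -14.500]] (det J = -144.29008).
Solving J·Δ = −F gives Δ = (-1.061, 0.570).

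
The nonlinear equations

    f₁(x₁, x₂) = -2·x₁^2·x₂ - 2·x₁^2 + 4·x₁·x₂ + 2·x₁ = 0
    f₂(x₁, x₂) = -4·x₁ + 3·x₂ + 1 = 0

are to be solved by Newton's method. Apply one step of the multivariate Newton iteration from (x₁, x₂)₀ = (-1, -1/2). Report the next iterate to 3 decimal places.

At (-1, -1/2): F = (-1.000, 3.500).
Jacobian J = [[-4·x₁·x₂ - 4·x₁ + 4·x₂ + 2, -2·x₁^2 + 4·x₁], [-4, 3]].
At the point, J = [[2.000, -6.000], [-4.000, 3.000]] (det J = -18.000).
Solving J·Δ = −F gives Δ = (1.000, 0.167).
Then the next iterate is (x₁, x₂)₁ = (0.000, -0.333).

(0.000, -0.333)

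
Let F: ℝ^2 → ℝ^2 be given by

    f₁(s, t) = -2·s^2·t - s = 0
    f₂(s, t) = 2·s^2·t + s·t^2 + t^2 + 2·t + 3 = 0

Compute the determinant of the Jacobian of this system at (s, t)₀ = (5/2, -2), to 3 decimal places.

J = [[-4·s·t - 1, -2·s^2], [4·s·t + t^2, 2·s^2 + 2·s·t + 2·t + 2]].
At the point, J = [[19.000, -12.500], [-16.000, 0.500]].
det J = -190.500.

-190.500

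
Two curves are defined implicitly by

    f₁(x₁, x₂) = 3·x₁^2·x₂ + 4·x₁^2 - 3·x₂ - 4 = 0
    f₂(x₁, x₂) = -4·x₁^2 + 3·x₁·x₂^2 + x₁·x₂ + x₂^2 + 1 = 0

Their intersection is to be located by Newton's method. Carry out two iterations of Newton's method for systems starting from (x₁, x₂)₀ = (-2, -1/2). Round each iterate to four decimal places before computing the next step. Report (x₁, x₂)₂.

At (-2, -1/2): F = (7.5000, -15.2500).
Jacobian J = [[6·x₁·x₂ + 8·x₁, 3·x₁^2 - 3], [-8·x₁ + 3·x₂^2 + x₂, 6·x₁·x₂ + x₁ + 2·x₂]].
At the point, J = [[-10.0000, 9.0000], [16.2500, 3.0000]] (det J = -176.2500).
Solving J·Δ = −F gives Δ = (0.9064, 0.1738).
Then the next iterate is (x₁, x₂)₁ = (-1.0936, -0.3262).
Round to (-1.0936, -0.3262) and repeat: F = (0.592076, -3.669803), J = [[-6.608406, 0.587883], [8.741819, 0.394394]].
Δ = (0.3087, 2.4628), so (x₁, x₂)₂ = (-0.7849, 2.1366).

(-0.7849, 2.1366)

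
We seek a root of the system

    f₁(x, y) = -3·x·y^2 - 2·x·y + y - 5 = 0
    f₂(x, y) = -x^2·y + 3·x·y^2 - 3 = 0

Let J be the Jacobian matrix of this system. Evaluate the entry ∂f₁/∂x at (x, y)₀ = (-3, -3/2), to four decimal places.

∂f₁/∂x = -3·y^2 - 2·y.
At (-3, -3/2) this is -3.7500.

-3.7500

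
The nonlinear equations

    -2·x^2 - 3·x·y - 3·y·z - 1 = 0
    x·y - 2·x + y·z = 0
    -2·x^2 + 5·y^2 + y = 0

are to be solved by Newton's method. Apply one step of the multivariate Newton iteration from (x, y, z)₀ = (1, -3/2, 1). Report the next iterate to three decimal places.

(0.100, -0.689, 0.848)

At (1, -3/2, 1): F = (6.000, -5.000, 7.750).
Jacobian J = [[-4·x - 3·y, -3·x - 3·z, -3·y], [y - 2, x + z, y], [-4·x, 10·y + 1, 0]].
At the point, J = [[0.500, -6.000, 4.500], [-3.500, 2.000, -1.500], [-4.000, -14.000, 0.000]] (det J = 210.000).
Solving J·Δ = −F gives Δ = (-0.900, 0.811, -0.152).
Then the next iterate is (x, y, z)₁ = (0.100, -0.689, 0.848).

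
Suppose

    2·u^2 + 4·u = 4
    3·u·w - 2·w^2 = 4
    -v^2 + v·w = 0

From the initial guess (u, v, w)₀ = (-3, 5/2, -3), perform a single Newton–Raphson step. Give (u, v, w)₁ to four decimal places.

(-2.7500, 0.4948, -3.9167)

At (-3, 5/2, -3): F = (2.0000, 5.0000, -13.7500).
Jacobian J = [[4·u + 4, 0, 0], [3·w, 0, 3·u - 4·w], [0, -2·v + w, v]].
At the point, J = [[-8.0000, 0.0000, 0.0000], [-9.0000, 0.0000, 3.0000], [0.0000, -8.0000, 2.5000]] (det J = -192.0000).
Solving J·Δ = −F gives Δ = (0.2500, -2.0052, -0.9167).
Then the next iterate is (u, v, w)₁ = (-2.7500, 0.4948, -3.9167).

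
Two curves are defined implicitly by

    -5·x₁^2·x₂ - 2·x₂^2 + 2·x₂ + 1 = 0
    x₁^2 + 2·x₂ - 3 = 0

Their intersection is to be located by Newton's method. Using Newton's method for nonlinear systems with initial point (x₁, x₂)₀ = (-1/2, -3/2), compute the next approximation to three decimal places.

At (-1/2, -3/2): F = (-4.625, -5.750).
Jacobian J = [[-10·x₁·x₂, -5·x₁^2 - 4·x₂ + 2], [2·x₁, 2]].
At the point, J = [[-7.500, 6.750], [-1.000, 2.000]] (det J = -8.250).
Solving J·Δ = −F gives Δ = (3.583, 4.667).
Then the next iterate is (x₁, x₂)₁ = (3.083, 3.167).

(3.083, 3.167)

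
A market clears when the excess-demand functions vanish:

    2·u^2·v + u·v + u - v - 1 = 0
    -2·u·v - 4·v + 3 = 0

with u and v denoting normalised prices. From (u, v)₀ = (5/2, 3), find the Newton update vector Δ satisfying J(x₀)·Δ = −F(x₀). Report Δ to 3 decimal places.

(-0.250, -2.500)

At (5/2, 3): F = (43.500, -24.000).
Jacobian J = [[4·u·v + v + 1, 2·u^2 + u - 1], [-2·v, -2·u - 4]].
At the point, J = [[34.000, 14.000], [-6.000, -9.000]] (det J = -222.000).
Solving J·Δ = −F gives Δ = (-0.250, -2.500).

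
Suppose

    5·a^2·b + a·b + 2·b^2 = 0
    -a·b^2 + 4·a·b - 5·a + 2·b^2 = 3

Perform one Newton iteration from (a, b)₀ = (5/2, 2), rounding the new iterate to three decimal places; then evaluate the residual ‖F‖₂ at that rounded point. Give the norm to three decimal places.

22.393

At (5/2, 2): F = (75.500, 2.500).
Jacobian J = [[10·a·b + b, 5·a^2 + a + 4·b], [-b^2 + 4·b - 5, -2·a·b + 4·a + 4·b]].
At the point, J = [[52.000, 41.750], [-1.000, 8.000]] (det J = 457.750).
Solving J·Δ = −F gives Δ = (-1.091, -0.449).
Then the next iterate is (a, b)₁ = (1.409, 1.551).
Re-evaluating at (1.409, 1.551): F = (22.39242, 0.11815), so ‖F‖₂ = 22.393.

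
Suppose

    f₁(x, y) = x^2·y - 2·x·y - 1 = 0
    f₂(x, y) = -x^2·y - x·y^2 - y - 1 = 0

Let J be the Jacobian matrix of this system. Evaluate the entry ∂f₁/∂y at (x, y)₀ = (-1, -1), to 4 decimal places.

3.0000

∂f₁/∂y = x^2 - 2·x.
At (-1, -1) this is 3.0000.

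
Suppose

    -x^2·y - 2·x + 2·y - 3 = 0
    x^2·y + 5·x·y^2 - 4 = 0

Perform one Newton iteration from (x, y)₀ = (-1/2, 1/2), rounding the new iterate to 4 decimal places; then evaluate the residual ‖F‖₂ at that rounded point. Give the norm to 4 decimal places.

395.3046

At (-1/2, 1/2): F = (-1.1250, -4.5000).
Jacobian J = [[-2·x·y - 2, -x^2 + 2], [2·x·y + 5·y^2, x^2 + 10·x·y]].
At the point, J = [[-1.5000, 1.7500], [0.7500, -2.2500]] (det J = 2.0625).
Solving J·Δ = −F gives Δ = (-5.0455, -3.6818).
Then the next iterate is (x, y)₁ = (-5.5455, -3.1818).
Re-evaluating at (-5.5455, -3.1818): F = (99.575928, -382.557613), so ‖F‖₂ = 395.3046.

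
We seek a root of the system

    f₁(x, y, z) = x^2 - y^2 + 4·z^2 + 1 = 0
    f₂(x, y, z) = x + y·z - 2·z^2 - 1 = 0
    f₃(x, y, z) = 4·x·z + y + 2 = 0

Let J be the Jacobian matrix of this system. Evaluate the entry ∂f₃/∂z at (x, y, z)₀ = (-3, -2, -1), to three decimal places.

-12.000

∂f₃/∂z = 4·x.
At (-3, -2, -1) this is -12.000.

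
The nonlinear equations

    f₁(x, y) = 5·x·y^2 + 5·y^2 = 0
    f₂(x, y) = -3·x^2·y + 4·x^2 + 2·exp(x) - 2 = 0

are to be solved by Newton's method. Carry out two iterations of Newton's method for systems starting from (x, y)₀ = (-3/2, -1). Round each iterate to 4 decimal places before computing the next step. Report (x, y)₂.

(-0.5694, -0.3103)

At (-3/2, -1): F = (-2.5000, 14.196260).
Jacobian J = [[5·y^2, 10·x·y + 10·y], [-6·x·y + 8·x + 2·exp(x), -3·x^2]].
At the point, J = [[5.0000, 5.0000], [-20.553740, -6.7500]] (det J = 69.018698).
Solving J·Δ = −F gives Δ = (0.7839, -0.2839).
Then the next iterate is (x, y)₁ = (-0.7161, -1.2839).
Round to (-0.7161, -1.2839) and repeat: F = (2.339903, 3.003654), J = [[8.241996, -3.644992], [-10.267896, -1.538398]].
Δ = (0.1467, 0.9736), so (x, y)₂ = (-0.5694, -0.3103).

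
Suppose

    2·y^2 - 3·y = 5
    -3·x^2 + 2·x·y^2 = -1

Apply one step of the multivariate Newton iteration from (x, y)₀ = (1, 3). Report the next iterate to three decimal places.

(0.111, 2.556)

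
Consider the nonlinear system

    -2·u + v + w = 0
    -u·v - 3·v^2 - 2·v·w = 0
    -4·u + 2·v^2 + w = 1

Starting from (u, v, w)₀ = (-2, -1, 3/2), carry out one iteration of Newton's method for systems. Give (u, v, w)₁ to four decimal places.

(-0.0526, -0.5789, 0.4737)

At (-2, -1, 3/2): F = (4.5000, -2.0000, 10.5000).
Jacobian J = [[-2, 1, 1], [-v, -u - 6·v - 2·w, -2·v], [-4, 4·v, 1]].
At the point, J = [[-2.0000, 1.0000, 1.0000], [1.0000, 5.0000, 2.0000], [-4.0000, -4.0000, 1.0000]] (det J = -19.0000).
Solving J·Δ = −F gives Δ = (1.9474, 0.4211, -1.0263).
Then the next iterate is (u, v, w)₁ = (-0.0526, -0.5789, 0.4737).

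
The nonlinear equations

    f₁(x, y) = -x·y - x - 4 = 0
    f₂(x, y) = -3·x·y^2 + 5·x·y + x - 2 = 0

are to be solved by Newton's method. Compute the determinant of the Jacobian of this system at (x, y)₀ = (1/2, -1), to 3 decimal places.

-3.500

J = [[-y - 1, -x], [-3·y^2 + 5·y + 1, -6·x·y + 5·x]].
At the point, J = [[0.000, -0.500], [-7.000, 5.500]].
det J = -3.500.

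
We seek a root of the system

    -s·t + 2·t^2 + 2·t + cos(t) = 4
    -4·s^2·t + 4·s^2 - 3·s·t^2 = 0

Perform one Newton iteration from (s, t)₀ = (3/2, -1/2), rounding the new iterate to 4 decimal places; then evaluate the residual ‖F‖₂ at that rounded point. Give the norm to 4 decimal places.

22.4863

At (3/2, -1/2): F = (-2.872417, 12.3750).
Jacobian J = [[-t, -s + 4·t - sin(t) + 2], [-8·s·t + 8·s - 3·t^2, -4·s^2 - 6·s·t]].
At the point, J = [[0.5000, -1.020574], [17.2500, -4.5000]] (det J = 15.354909).
Solving J·Δ = −F gives Δ = (-1.6643, -3.6299).
Then the next iterate is (s, t)₁ = (-0.1643, -4.1299).
Re-evaluating at (-0.1643, -4.1299): F = (20.623701, 8.960855), so ‖F‖₂ = 22.4863.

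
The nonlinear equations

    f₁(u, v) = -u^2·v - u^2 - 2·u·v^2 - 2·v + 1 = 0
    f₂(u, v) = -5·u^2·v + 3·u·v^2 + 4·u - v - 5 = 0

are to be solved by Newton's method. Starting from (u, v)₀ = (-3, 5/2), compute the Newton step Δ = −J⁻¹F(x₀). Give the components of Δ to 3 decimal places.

At (-3, 5/2): F = (2.000, -188.250).
Jacobian J = [[-2·u·v - 2·u - 2·v^2, -u^2 - 4·u·v - 2], [-10·u·v + 3·v^2 + 4, -5·u^2 + 6·u·v - 1]].
At the point, J = [[8.500, 19.000], [97.750, -91.000]] (det J = -2630.750).
Solving J·Δ = −F gives Δ = (1.290, -0.683).

(1.290, -0.683)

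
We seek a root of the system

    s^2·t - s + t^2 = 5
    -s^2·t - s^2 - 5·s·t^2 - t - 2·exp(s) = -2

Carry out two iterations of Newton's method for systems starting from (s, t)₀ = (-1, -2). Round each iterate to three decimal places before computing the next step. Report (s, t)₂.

(0.195, -2.313)

At (-1, -2): F = (-2.000, 24.26424).
Jacobian J = [[2·s·t - 1, s^2 + 2·t], [-2·s·t - 2·s - 5·t^2 - 2·exp(s), -s^2 - 10·s·t - 1]].
At the point, J = [[3.000, -3.000], [-22.73576, -22.000]] (det J = -134.20728).
Solving J·Δ = −F gives Δ = (0.870, 0.204).
Then the next iterate is (s, t)₁ = (-0.130, -1.796).
Round to (-0.130, -1.796) and repeat: F = (-1.67474, 4.14991), J = [[-0.53304, -3.57510], [-18.09123, -3.35170]].
Δ = (0.325, -0.517), so (s, t)₂ = (0.195, -2.313).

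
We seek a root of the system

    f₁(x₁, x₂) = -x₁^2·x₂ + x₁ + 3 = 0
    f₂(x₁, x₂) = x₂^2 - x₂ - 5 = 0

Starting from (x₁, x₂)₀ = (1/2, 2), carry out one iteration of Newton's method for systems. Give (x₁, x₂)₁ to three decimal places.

(3.250, 3.000)

At (1/2, 2): F = (3.000, -3.000).
Jacobian J = [[-2·x₁·x₂ + 1, -x₁^2], [0, 2·x₂ - 1]].
At the point, J = [[-1.000, -0.250], [0.000, 3.000]] (det J = -3.000).
Solving J·Δ = −F gives Δ = (2.750, 1.000).
Then the next iterate is (x₁, x₂)₁ = (3.250, 3.000).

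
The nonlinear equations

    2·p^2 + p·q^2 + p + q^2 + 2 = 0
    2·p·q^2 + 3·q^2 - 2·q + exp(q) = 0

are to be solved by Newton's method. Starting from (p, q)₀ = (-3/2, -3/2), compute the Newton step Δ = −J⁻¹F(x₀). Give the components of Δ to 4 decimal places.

(-6.2889, -14.1130)

At (-3/2, -3/2): F = (3.8750, 3.223130).
Jacobian J = [[4·p + q^2 + 1, 2·p·q + 2·q], [2·q^2, 4·p·q + 6·q + exp(q) - 2]].
At the point, J = [[-2.7500, 1.5000], [4.5000, -1.776870]] (det J = -1.863608).
Solving J·Δ = −F gives Δ = (-6.2889, -14.1130).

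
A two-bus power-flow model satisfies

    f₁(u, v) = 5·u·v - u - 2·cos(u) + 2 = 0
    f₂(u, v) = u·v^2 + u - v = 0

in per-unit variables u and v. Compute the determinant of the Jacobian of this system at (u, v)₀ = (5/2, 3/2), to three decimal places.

9.405

J = [[5·v + 2·sin(u) - 1, 5·u], [v^2 + 1, 2·u·v - 1]].
At the point, J = [[7.69694, 12.500], [3.250, 6.500]].
det J = 9.405.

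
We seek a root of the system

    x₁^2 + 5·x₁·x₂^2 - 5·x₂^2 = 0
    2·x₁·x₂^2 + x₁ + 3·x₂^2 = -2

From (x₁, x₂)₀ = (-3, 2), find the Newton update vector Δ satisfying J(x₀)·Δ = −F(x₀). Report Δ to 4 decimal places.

(0.3406, -0.8279)

At (-3, 2): F = (-71.0000, -13.0000).
Jacobian J = [[2·x₁ + 5·x₂^2, 10·x₁·x₂ - 10·x₂], [2·x₂^2 + 1, 4·x₁·x₂ + 6·x₂]].
At the point, J = [[14.0000, -80.0000], [9.0000, -12.0000]] (det J = 552.0000).
Solving J·Δ = −F gives Δ = (0.3406, -0.8279).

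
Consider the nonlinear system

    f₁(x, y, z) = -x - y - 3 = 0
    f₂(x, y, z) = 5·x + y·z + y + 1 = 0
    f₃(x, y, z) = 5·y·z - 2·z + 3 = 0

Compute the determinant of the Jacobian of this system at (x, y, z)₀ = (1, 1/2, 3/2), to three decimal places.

5.000

J = [[-1, -1, 0], [5, z + 1, y], [0, 5·z, 5·y - 2]].
At the point, J = [[-1.000, -1.000, 0.000], [5.000, 2.500, 0.500], [0.000, 7.500, 0.500]].
det J = 5.000.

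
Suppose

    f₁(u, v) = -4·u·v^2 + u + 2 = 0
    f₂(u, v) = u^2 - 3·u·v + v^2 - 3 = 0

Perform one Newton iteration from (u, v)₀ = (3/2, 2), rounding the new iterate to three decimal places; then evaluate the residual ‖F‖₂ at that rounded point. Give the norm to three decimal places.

13.982

At (3/2, 2): F = (-20.500, -5.750).
Jacobian J = [[-4·v^2 + 1, -8·u·v], [2·u - 3·v, -3·u + 2·v]].
At the point, J = [[-15.000, -24.000], [-3.000, -0.500]] (det J = -64.500).
Solving J·Δ = −F gives Δ = (-1.981, 0.384).
Then the next iterate is (u, v)₁ = (-0.481, 2.384).
Re-evaluating at (-0.481, 2.384): F = (12.45397, 6.35493), so ‖F‖₂ = 13.982.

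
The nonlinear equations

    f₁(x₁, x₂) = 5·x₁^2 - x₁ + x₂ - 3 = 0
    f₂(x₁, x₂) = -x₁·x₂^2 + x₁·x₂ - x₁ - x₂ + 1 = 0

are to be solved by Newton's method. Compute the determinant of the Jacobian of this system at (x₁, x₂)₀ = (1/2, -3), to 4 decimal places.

23.0000

J = [[10·x₁ - 1, 1], [-x₂^2 + x₂ - 1, -2·x₁·x₂ + x₁ - 1]].
At the point, J = [[4.0000, 1.0000], [-13.0000, 2.5000]].
det J = 23.0000.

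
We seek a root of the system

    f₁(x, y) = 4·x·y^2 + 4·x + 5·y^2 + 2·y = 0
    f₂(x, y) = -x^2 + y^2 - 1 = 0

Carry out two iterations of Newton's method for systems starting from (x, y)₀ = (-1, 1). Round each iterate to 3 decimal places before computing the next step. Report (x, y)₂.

At (-1, 1): F = (-1.000, -1.000).
Jacobian J = [[4·y^2 + 4, 8·x·y + 10·y + 2], [-2·x, 2·y]].
At the point, J = [[8.000, 4.000], [2.000, 2.000]] (det J = 8.000).
Solving J·Δ = −F gives Δ = (-0.250, 0.750).
Then the next iterate is (x, y)₁ = (-1.250, 1.750).
Round to (-1.250, 1.750) and repeat: F = (-1.500, 0.500), J = [[16.250, 2.000], [2.500, 3.500]].
Δ = (0.120, -0.229), so (x, y)₂ = (-1.130, 1.521).

(-1.130, 1.521)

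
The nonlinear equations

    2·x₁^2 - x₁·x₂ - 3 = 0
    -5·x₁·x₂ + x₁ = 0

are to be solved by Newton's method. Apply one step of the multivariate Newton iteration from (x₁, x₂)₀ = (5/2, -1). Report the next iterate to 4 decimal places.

(1.5816, -0.2408)

At (5/2, -1): F = (12.0000, 15.0000).
Jacobian J = [[4·x₁ - x₂, -x₁], [-5·x₂ + 1, -5·x₁]].
At the point, J = [[11.0000, -2.5000], [6.0000, -12.5000]] (det J = -122.5000).
Solving J·Δ = −F gives Δ = (-0.9184, 0.7592).
Then the next iterate is (x₁, x₂)₁ = (1.5816, -0.2408).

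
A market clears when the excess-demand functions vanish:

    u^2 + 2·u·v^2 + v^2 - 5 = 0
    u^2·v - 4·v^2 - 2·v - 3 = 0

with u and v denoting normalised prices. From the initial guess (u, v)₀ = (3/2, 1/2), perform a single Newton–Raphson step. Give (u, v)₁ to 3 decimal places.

(2.654, -0.072)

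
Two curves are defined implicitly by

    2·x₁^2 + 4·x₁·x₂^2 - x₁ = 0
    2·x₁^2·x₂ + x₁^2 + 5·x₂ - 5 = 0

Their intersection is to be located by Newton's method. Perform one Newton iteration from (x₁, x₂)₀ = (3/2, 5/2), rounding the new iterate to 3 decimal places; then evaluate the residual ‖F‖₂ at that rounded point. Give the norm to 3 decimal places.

At (3/2, 5/2): F = (40.500, 21.000).
Jacobian J = [[4·x₁ + 4·x₂^2 - 1, 8·x₁·x₂], [4·x₁·x₂ + 2·x₁, 2·x₁^2 + 5]].
At the point, J = [[30.000, 30.000], [18.000, 9.500]] (det J = -255.000).
Solving J·Δ = −F gives Δ = (-0.962, -0.388).
Then the next iterate is (x₁, x₂)₁ = (0.538, 2.112).
Re-evaluating at (0.538, 2.112): F = (9.63998, 7.07206), so ‖F‖₂ = 11.956.

11.956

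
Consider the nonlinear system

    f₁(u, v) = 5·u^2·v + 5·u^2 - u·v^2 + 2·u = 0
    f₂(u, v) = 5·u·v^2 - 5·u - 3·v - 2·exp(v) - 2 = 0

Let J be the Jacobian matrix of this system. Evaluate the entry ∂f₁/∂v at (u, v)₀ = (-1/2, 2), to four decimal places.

∂f₁/∂v = 5·u^2 - 2·u·v.
At (-1/2, 2) this is 3.2500.

3.2500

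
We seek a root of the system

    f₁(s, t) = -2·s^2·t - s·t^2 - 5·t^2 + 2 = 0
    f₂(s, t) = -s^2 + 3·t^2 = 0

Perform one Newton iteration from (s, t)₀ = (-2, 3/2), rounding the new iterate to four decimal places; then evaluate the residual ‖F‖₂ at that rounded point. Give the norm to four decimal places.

At (-2, 3/2): F = (-16.7500, 2.7500).
Jacobian J = [[-4·s·t - t^2, -2·s^2 - 2·s·t - 10·t], [-2·s, 6·t]].
At the point, J = [[9.7500, -17.0000], [4.0000, 9.0000]] (det J = 155.7500).
Solving J·Δ = −F gives Δ = (0.6677, -0.6023).
Then the next iterate is (s, t)₁ = (-1.3323, 0.8977).
Re-evaluating at (-1.3323, 0.8977): F = (-4.142549, 0.642573), so ‖F‖₂ = 4.1921.

4.1921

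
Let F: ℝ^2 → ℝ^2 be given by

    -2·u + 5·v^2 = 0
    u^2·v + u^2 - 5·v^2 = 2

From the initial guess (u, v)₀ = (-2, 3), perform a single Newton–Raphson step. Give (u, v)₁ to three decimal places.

At (-2, 3): F = (49.000, -31.000).
Jacobian J = [[-2, 10·v], [2·u·v + 2·u, u^2 - 10·v]].
At the point, J = [[-2.000, 30.000], [-16.000, -26.000]] (det J = 532.000).
Solving J·Δ = −F gives Δ = (0.647, -1.590).
Then the next iterate is (u, v)₁ = (-1.353, 1.410).

(-1.353, 1.410)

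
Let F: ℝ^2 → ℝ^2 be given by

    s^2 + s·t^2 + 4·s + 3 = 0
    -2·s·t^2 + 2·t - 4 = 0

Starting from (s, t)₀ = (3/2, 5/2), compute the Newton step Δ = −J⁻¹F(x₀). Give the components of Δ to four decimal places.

(-1.7197, 0.2882)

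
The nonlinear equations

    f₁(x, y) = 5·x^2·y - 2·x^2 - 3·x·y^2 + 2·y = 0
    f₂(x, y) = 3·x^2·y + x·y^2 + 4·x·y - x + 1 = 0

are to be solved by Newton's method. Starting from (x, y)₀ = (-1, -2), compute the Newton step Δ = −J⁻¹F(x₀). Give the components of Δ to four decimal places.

(0.1690, -0.3944)

At (-1, -2): F = (-4.0000, 0.0000).
Jacobian J = [[10·x·y - 4·x - 3·y^2, 5·x^2 - 6·x·y + 2], [6·x·y + y^2 + 4·y - 1, 3·x^2 + 2·x·y + 4·x]].
At the point, J = [[12.0000, -5.0000], [7.0000, 3.0000]] (det J = 71.0000).
Solving J·Δ = −F gives Δ = (0.1690, -0.3944).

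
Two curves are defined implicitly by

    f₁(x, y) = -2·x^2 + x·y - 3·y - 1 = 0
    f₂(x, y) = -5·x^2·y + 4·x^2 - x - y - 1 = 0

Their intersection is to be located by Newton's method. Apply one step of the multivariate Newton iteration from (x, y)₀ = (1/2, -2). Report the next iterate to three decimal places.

(0.449, -0.518)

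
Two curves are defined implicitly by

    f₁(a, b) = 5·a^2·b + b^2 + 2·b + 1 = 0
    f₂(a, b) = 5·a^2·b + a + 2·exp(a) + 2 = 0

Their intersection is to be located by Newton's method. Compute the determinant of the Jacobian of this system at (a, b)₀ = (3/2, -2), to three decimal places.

J = [[10·a·b, 5·a^2 + 2·b + 2], [10·a·b + 2·exp(a) + 1, 5·a^2]].
At the point, J = [[-30.000, 9.250], [-20.03662, 11.250]].
det J = -152.161.

-152.161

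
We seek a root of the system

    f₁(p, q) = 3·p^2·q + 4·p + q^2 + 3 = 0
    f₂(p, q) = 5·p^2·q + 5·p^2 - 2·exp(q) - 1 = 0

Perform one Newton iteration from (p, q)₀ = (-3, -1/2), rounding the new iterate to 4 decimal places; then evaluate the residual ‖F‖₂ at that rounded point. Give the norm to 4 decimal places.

6.3124

At (-3, -1/2): F = (-22.2500, 20.286939).
Jacobian J = [[6·p·q + 4, 3·p^2 + 2·q], [10·p·q + 10·p, 5·p^2 - 2·exp(q)]].
At the point, J = [[13.0000, 26.0000], [-15.0000, 43.786939]] (det J = 959.230203).
Solving J·Δ = −F gives Δ = (1.5655, 0.0730).
Then the next iterate is (p, q)₁ = (-1.4345, -0.4270).
Re-evaluating at (-1.4345, -0.4270): F = (-5.191700, 3.590642), so ‖F‖₂ = 6.3124.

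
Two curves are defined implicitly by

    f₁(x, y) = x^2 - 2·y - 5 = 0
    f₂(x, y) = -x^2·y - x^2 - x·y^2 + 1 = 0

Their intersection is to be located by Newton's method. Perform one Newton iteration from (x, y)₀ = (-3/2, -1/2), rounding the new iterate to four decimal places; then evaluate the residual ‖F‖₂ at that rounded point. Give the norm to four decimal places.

0.2949

At (-3/2, -1/2): F = (-1.7500, 0.2500).
Jacobian J = [[2·x, -2], [-2·x·y - 2·x - y^2, -x^2 - 2·x·y]].
At the point, J = [[-3.0000, -2.0000], [1.2500, -3.7500]] (det J = 13.7500).
Solving J·Δ = −F gives Δ = (-0.5136, -0.1045).
Then the next iterate is (x, y)₁ = (-2.0136, -0.6045).
Re-evaluating at (-2.0136, -0.6045): F = (0.263585, 0.132222), so ‖F‖₂ = 0.2949.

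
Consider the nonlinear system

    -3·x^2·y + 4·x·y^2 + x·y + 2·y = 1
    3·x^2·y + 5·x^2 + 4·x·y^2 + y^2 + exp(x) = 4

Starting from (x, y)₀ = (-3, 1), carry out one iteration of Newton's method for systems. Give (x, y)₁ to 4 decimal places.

(-1.7276, 0.7743)

At (-3, 1): F = (-41.0000, 57.049787).
Jacobian J = [[-6·x·y + 4·y^2 + y, -3·x^2 + 8·x·y + x + 2], [6·x·y + 10·x + 4·y^2 + exp(x), 3·x^2 + 8·x·y + 2·y]].
At the point, J = [[23.0000, -52.0000], [-43.950213, 5.0000]] (det J = -2170.411072).
Solving J·Δ = −F gives Δ = (1.2724, -0.2257).
Then the next iterate is (x, y)₁ = (-1.7276, 0.7743).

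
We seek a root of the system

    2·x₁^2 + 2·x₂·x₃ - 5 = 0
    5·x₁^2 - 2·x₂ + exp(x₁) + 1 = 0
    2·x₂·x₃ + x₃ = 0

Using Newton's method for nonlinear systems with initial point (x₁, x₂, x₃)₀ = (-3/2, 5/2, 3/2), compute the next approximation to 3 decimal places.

(-1.359, 5.194, -1.347)

At (-3/2, 5/2, 3/2): F = (7.000, 7.47313, 9.000).
Jacobian J = [[4·x₁, 2·x₃, 2·x₂], [10·x₁ + exp(x₁), -2, 0], [0, 2·x₃, 2·x₂ + 1]].
At the point, J = [[-6.000, 3.000, 5.000], [-14.77687, -2.000, 0.000], [0.000, 3.000, 6.000]] (det J = 116.33061).
Solving J·Δ = −F gives Δ = (0.141, 2.694, -2.847).
Then the next iterate is (x₁, x₂, x₃)₁ = (-1.359, 5.194, -1.347).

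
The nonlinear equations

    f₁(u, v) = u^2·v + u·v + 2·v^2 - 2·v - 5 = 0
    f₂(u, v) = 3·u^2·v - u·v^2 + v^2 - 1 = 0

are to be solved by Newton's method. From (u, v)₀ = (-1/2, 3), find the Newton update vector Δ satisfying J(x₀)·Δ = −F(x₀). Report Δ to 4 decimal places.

(0.4722, -0.6410)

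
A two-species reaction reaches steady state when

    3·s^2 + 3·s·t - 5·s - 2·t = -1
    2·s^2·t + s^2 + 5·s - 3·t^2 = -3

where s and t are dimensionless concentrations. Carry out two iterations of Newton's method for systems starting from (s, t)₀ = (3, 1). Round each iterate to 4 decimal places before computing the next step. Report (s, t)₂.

At (3, 1): F = (20.0000, 42.0000).
Jacobian J = [[6·s + 3·t - 5, 3·s - 2], [4·s·t + 2·s + 5, 2·s^2 - 6·t]].
At the point, J = [[16.0000, 7.0000], [23.0000, 12.0000]] (det J = 31.0000).
Solving J·Δ = −F gives Δ = (1.7419, -6.8387).
Then the next iterate is (s, t)₁ = (4.7419, -5.8387).
Round to (4.7419, -5.8387) and repeat: F = (-26.634848, -315.649665), J = [[5.9353, 12.2257], [-96.262326, 80.003431]].
Δ = (-1.0463, 2.6865), so (s, t)₂ = (3.6956, -3.1522).

(3.6956, -3.1522)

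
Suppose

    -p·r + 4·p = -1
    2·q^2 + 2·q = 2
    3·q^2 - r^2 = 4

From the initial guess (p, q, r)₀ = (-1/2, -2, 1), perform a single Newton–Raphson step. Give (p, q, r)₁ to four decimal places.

At (-1/2, -2, 1): F = (-0.5000, 2.0000, 7.0000).
Jacobian J = [[-r + 4, 0, -p], [0, 4·q + 2, 0], [0, 6·q, -2·r]].
At the point, J = [[3.0000, 0.0000, 0.5000], [0.0000, -6.0000, 0.0000], [0.0000, -12.0000, -2.0000]] (det J = 36.0000).
Solving J·Δ = −F gives Δ = (-0.0833, 0.3333, 1.5000).
Then the next iterate is (p, q, r)₁ = (-0.5833, -1.6667, 2.5000).

(-0.5833, -1.6667, 2.5000)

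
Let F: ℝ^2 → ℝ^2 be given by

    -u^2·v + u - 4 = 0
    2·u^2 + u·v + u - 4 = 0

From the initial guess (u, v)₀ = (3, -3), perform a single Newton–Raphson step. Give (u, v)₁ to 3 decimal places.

(1.980, -2.265)

At (3, -3): F = (26.000, 8.000).
Jacobian J = [[-2·u·v + 1, -u^2], [4·u + v + 1, u]].
At the point, J = [[19.000, -9.000], [10.000, 3.000]] (det J = 147.000).
Solving J·Δ = −F gives Δ = (-1.020, 0.735).
Then the next iterate is (u, v)₁ = (1.980, -2.265).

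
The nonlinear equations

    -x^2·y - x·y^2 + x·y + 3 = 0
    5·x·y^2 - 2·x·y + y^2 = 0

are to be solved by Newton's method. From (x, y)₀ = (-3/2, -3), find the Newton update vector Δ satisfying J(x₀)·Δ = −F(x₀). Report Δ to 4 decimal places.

(1.3155, 0.0097)

At (-3/2, -3): F = (27.7500, -67.5000).
Jacobian J = [[-2·x·y - y^2 + y, -x^2 - 2·x·y + x], [5·y^2 - 2·y, 10·x·y - 2·x + 2·y]].
At the point, J = [[-21.0000, -12.7500], [51.0000, 42.0000]] (det J = -231.7500).
Solving J·Δ = −F gives Δ = (1.3155, 0.0097).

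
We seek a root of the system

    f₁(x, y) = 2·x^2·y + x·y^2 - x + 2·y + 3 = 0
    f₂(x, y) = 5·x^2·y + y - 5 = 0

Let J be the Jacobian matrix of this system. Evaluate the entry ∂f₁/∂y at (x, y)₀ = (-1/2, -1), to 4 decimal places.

∂f₁/∂y = 2·x^2 + 2·x·y + 2.
At (-1/2, -1) this is 3.5000.

3.5000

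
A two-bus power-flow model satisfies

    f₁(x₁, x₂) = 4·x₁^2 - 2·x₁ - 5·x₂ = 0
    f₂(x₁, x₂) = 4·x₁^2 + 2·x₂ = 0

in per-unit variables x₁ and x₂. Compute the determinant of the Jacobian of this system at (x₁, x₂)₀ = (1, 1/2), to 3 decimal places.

52.000

J = [[8·x₁ - 2, -5], [8·x₁, 2]].
At the point, J = [[6.000, -5.000], [8.000, 2.000]].
det J = 52.000.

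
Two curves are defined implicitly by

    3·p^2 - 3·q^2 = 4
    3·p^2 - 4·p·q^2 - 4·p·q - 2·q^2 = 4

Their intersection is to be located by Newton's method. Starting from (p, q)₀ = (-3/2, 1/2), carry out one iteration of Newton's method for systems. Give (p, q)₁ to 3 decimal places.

(-1.181, 0.208)

At (-3/2, 1/2): F = (2.000, 6.750).
Jacobian J = [[6·p, -6·q], [6·p - 4·q^2 - 4·q, -8·p·q - 4·p - 4·q]].
At the point, J = [[-9.000, -3.000], [-12.000, 10.000]] (det J = -126.000).
Solving J·Δ = −F gives Δ = (0.319, -0.292).
Then the next iterate is (p, q)₁ = (-1.181, 0.208).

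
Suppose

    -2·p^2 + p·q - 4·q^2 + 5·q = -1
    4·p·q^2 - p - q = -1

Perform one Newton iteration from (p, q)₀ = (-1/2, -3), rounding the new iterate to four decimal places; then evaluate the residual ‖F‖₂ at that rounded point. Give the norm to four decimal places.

12.1384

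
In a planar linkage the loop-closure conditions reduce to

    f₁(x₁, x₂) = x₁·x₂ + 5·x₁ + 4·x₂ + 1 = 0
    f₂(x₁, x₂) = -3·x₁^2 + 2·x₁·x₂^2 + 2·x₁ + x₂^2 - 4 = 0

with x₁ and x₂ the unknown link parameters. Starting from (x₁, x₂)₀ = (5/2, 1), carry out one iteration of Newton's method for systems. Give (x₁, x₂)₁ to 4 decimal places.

(0.2953, -0.0418)

At (5/2, 1): F = (20.0000, -11.7500).
Jacobian J = [[x₂ + 5, x₁ + 4], [-6·x₁ + 2·x₂^2 + 2, 4·x₁·x₂ + 2·x₂]].
At the point, J = [[6.0000, 6.5000], [-11.0000, 12.0000]] (det J = 143.5000).
Solving J·Δ = −F gives Δ = (-2.2047, -1.0418).
Then the next iterate is (x₁, x₂)₁ = (0.2953, -0.0418).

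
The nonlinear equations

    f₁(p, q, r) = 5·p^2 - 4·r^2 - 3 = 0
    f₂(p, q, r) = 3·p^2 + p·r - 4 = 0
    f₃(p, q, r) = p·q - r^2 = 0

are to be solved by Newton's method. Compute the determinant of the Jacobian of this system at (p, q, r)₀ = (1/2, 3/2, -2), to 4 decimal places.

6.7500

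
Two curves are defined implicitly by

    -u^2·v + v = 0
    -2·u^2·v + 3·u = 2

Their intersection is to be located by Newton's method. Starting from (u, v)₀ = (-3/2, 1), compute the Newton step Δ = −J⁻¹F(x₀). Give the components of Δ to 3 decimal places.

(-3.611, -9.667)

At (-3/2, 1): F = (-1.250, -11.000).
Jacobian J = [[-2·u·v, -u^2 + 1], [-4·u·v + 3, -2·u^2]].
At the point, J = [[3.000, -1.250], [9.000, -4.500]] (det J = -2.250).
Solving J·Δ = −F gives Δ = (-3.611, -9.667).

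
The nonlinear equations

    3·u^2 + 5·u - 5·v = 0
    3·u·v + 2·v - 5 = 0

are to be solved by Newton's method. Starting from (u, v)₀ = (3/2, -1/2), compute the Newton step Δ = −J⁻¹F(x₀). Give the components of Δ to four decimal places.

At (3/2, -1/2): F = (16.7500, -8.2500).
Jacobian J = [[6·u + 5, -5], [3·v, 3·u + 2]].
At the point, J = [[14.0000, -5.0000], [-1.5000, 6.5000]] (det J = 83.5000).
Solving J·Δ = −F gives Δ = (-0.8099, 1.0823).

(-0.8099, 1.0823)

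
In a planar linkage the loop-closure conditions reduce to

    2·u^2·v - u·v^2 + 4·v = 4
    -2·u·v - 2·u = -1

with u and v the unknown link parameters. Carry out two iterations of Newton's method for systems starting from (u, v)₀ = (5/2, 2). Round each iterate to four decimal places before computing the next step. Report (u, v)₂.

(0.5328, -0.5451)

At (5/2, 2): F = (19.0000, -14.0000).
Jacobian J = [[4·u·v - v^2, 2·u^2 - 2·u·v + 4], [-2·v - 2, -2·u]].
At the point, J = [[16.0000, 6.5000], [-6.0000, -5.0000]] (det J = -41.0000).
Solving J·Δ = −F gives Δ = (-0.0976, -2.6829).
Then the next iterate is (u, v)₁ = (2.4024, -0.6829).
Round to (2.4024, -0.6829) and repeat: F = (-15.734715, -0.523602), J = [[-7.028748, 18.824249], [-0.6342, -4.8048]].
Δ = (-1.8696, 0.1378), so (u, v)₂ = (0.5328, -0.5451).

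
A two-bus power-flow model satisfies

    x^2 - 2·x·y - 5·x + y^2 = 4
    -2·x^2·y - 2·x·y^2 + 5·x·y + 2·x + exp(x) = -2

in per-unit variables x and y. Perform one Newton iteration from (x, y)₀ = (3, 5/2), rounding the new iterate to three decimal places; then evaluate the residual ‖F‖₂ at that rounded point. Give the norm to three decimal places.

34.009

At (3, 5/2): F = (-18.750, -16.91446).
Jacobian J = [[2·x - 2·y - 5, -2·x + 2·y], [-4·x·y - 2·y^2 + 5·y + exp(x) + 2, -2·x^2 - 4·x·y + 5·x]].
At the point, J = [[-4.000, -1.000], [-7.91446, -33.000]] (det J = 124.08554).
Solving J·Δ = −F gives Δ = (-4.850, 0.651).
Then the next iterate is (x, y)₁ = (-1.850, 3.151).
Re-evaluating at (-1.850, 3.151): F = (30.26000, -15.52154), so ‖F‖₂ = 34.009.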